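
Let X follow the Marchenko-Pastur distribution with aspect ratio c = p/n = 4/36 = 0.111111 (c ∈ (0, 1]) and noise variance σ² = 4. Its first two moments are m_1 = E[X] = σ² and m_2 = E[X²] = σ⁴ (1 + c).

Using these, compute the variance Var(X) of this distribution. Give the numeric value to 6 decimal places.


m_1 = E[X] = σ² = 4, so m_1² = 16.
m_2 = E[X²] = σ⁴ (1 + c) = 16 · (1 + 0.111111) = 16 · 1.111111 = 17.777778.
(Note m_2 − m_1² simplifies to c · σ⁴ = 0.111111 · 16.)

Var(X) = m_2 − m_1² = 17.777778 − 16 = 1.777778.


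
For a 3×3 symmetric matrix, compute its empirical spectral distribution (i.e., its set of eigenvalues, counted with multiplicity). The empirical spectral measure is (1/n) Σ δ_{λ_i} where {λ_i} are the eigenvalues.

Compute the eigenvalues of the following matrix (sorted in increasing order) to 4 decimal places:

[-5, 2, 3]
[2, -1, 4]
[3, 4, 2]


Since M is real symmetric, all three eigenvalues are real; they are the roots of det(λI − M) = λ³ − (tr M) λ² + s λ − det M, where s is the sum of the principal 2×2 minors.
tr M = -5 + (-1) + 2 = -4.
s = ((-5)·(-1) − 2²) + ((-5)·2 − 3²) + ((-1)·2 − 4²) = 1 + (-19) + (-18) = -36.
det M (expand along row 1) = (-5)·(-18) − 2·(-8) + 3·11 = 139.
Characteristic polynomial: λ³ + 4λ² − 36λ − 139 = 0.
Substitute λ = y + (tr M)/3 = y − 1.333333 to remove the quadratic term: y³ + p·y + q = 0 with p = s − (tr M)²/3 = -41.333333 and q = −2(tr M)³/27 + (tr M)·s/3 − det M = -86.259259.
Three real roots ⇒ use the trigonometric (Viète) form: r = 2√(−p/3) = 7.423686, φ = arccos(3q/(p·r)) = arccos(0.843348) = 0.567312 rad.
y_k = r·cos(φ/3 − 2πk/3) for k = 0, 1, 2 gives y = 7.291344, -2.437136, -4.854208.
λ_k = y_k − 1.333333 gives λ = 5.9580, -3.7705, -6.1875 (check: the sum is -4.0000 = tr M).

Eigenvalues sorted in increasing order: [-6.1875, -3.7705, 5.9580].


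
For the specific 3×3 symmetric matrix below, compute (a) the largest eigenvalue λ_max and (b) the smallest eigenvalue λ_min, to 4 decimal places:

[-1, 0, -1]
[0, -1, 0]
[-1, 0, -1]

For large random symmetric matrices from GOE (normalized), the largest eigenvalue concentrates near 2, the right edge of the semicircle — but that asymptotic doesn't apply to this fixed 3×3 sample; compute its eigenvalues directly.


Since M is real symmetric, all three eigenvalues are real; they are the roots of det(λI − M) = λ³ − (tr M) λ² + s λ − det M, where s is the sum of the principal 2×2 minors.
tr M = -1 + (-1) + (-1) = -3.
s = ((-1)·(-1) − 0²) + ((-1)·(-1) − (-1)²) + ((-1)·(-1) − 0²) = 1 + 0 + 1 = 2.
det M (expand along row 1) = (-1)·1 − 0·0 + (-1)·(-1) = 0.
Characteristic polynomial: λ³ + 3λ² + 2λ = 0.
Substitute λ = y + (tr M)/3 = y − 1.000000 to remove the quadratic term: y³ + p·y + q = 0 with p = s − (tr M)²/3 = -1.000000 and q = −2(tr M)³/27 + (tr M)·s/3 − det M = 0.000000.
Three real roots ⇒ use the trigonometric (Viète) form: r = 2√(−p/3) = 1.154701, φ = arccos(3q/(p·r)) = arccos(0.000000) = 1.570796 rad.
y_k = r·cos(φ/3 − 2πk/3) for k = 0, 1, 2 gives y = 1.000000, 0.000000, -1.000000.
λ_k = y_k − 1.000000 gives λ = 0.0000, -1.0000, -2.0000 (check: the sum is -3.0000 = tr M).

Hence λ_max = 0.0000 and λ_min = -2.0000.


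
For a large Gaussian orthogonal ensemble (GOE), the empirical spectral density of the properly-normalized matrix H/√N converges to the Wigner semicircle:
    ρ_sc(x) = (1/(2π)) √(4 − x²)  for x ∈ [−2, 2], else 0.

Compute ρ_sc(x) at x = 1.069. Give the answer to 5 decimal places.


ρ_sc(x) = (1/(2π)) √(4 − x²). With x = 1.069:
  4 − x² = 4 − (1.069)² = 4 − 1.142761 = 2.857239.
  √(4 − x²) = 1.690337.
  1/(2π) = 0.159155.
  ρ_sc(1.069) = 0.159155 · 1.690337 = 0.269025.

Rounded to 5 decimal places: ρ_sc(1.069) ≈ 0.26903.


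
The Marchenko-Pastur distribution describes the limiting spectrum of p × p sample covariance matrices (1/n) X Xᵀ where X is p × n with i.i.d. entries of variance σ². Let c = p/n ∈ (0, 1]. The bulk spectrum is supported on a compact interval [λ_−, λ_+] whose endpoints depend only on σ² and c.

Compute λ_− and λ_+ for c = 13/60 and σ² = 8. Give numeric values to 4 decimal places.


c = 13/60 = 0.216667; √c = 0.465475.
λ_− = σ² (1 − √c)² = 8 · (1 − 0.465475)² = 8 · (0.534525)² = 2.285739.
λ_+ = σ² (1 + √c)² = 8 · (1 + 0.465475)² = 8 · (1.465475)² = 17.180928.

Rounded to 4 decimal places: λ_− ≈ 2.2857, λ_+ ≈ 17.1809.


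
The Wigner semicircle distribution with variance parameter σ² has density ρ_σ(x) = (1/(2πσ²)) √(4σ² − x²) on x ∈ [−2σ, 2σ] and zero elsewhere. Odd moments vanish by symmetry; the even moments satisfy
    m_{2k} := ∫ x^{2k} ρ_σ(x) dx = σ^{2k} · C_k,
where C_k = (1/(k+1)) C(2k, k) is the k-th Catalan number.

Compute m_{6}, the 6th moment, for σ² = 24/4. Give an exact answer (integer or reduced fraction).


By the scaled semicircle moment identity, m_{2k} = σ^{2k} · C_k with k = 3.
C_3 = (1/(k+1)) · C(2k, k) = (1/4) · C(6, 3) = (1/4) · 20 = 5.
σ^{2k} = (σ²)^k = (24/4)^3 = 216.

Therefore m_{6} = σ^{6} · C_3 = 216 · 5 = 1080.


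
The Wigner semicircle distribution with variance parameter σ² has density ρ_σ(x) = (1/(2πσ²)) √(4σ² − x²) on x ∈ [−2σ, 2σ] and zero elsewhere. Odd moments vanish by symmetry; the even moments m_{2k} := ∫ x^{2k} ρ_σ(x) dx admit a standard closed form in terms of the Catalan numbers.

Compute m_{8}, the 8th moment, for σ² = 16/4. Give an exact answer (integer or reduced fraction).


By the scaled semicircle moment identity, m_{2k} = σ^{2k} · C_k with k = 4.
C_4 = (1/(k+1)) · C(2k, k) = (1/5) · C(8, 4) = (1/5) · 70 = 14.
σ^{2k} = (σ²)^k = (16/4)^4 = 256.

Therefore m_{8} = σ^{8} · C_4 = 256 · 14 = 3584.


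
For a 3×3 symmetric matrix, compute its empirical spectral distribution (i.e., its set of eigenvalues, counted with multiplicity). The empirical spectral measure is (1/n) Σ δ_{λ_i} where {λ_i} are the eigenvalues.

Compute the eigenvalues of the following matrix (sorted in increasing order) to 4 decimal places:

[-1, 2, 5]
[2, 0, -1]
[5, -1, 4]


Since M is real symmetric, all three eigenvalues are real; they are the roots of det(λI − M) = λ³ − (tr M) λ² + s λ − det M, where s is the sum of the principal 2×2 minors.
tr M = -1 + 0 + 4 = 3.
s = ((-1)·0 − 2²) + ((-1)·4 − 5²) + (0·4 − (-1)²) = -4 + (-29) + (-1) = -34.
det M (expand along row 1) = (-1)·(-1) − 2·13 + 5·(-2) = -35.
Characteristic polynomial: λ³ − 3λ² − 34λ + 35 = 0.
Substitute λ = y + (tr M)/3 = y + 1.000000 to remove the quadratic term: y³ + p·y + q = 0 with p = s − (tr M)²/3 = -37.000000 and q = −2(tr M)³/27 + (tr M)·s/3 − det M = -1.000000.
Three real roots ⇒ use the trigonometric (Viète) form: r = 2√(−p/3) = 7.023769, φ = arccos(3q/(p·r)) = arccos(0.011544) = 1.559252 rad.
y_k = r·cos(φ/3 − 2πk/3) for k = 0, 1, 2 gives y = 6.096231, -0.027028, -6.069204.
λ_k = y_k + 1.000000 gives λ = 7.0962, 0.9730, -5.0692 (check: the sum is 3.0000 = tr M).

Eigenvalues sorted in increasing order: [-5.0692, 0.9730, 7.0962].


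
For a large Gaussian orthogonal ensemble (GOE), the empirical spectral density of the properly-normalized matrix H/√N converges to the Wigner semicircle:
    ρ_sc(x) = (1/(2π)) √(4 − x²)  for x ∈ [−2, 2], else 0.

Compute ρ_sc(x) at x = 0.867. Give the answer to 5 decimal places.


ρ_sc(x) = (1/(2π)) √(4 − x²). With x = 0.867:
  4 − x² = 4 − (0.867)² = 4 − 0.751689 = 3.248311.
  √(4 − x²) = 1.802307.
  1/(2π) = 0.159155.
  ρ_sc(0.867) = 0.159155 · 1.802307 = 0.286846.

Rounded to 5 decimal places: ρ_sc(0.867) ≈ 0.28685.


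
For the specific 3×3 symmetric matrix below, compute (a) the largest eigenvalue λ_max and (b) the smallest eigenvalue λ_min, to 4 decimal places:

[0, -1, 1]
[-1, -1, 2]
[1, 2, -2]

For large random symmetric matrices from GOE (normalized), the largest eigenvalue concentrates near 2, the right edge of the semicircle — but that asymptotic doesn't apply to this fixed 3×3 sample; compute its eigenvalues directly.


Since M is real symmetric, all three eigenvalues are real; they are the roots of det(λI − M) = λ³ − (tr M) λ² + s λ − det M, where s is the sum of the principal 2×2 minors.
tr M = 0 + (-1) + (-2) = -3.
s = (0·(-1) − (-1)²) + (0·(-2) − 1²) + ((-1)·(-2) − 2²) = -1 + (-1) + (-2) = -4.
det M (expand along row 1) = 0·(-2) − (-1)·0 + 1·(-1) = -1.
Characteristic polynomial: λ³ + 3λ² − 4λ + 1 = 0.
Substitute λ = y + (tr M)/3 = y − 1.000000 to remove the quadratic term: y³ + p·y + q = 0 with p = s − (tr M)²/3 = -7.000000 and q = −2(tr M)³/27 + (tr M)·s/3 − det M = 7.000000.
Three real roots ⇒ use the trigonometric (Viète) form: r = 2√(−p/3) = 3.055050, φ = arccos(3q/(p·r)) = arccos(-0.981981) = 2.951467 rad.
y_k = r·cos(φ/3 − 2πk/3) for k = 0, 1, 2 gives y = 1.692021, 1.356896, -3.048917.
λ_k = y_k − 1.000000 gives λ = 0.6920, 0.3569, -4.0489 (check: the sum is -3.0000 = tr M).

Hence λ_max = 0.6920 and λ_min = -4.0489.


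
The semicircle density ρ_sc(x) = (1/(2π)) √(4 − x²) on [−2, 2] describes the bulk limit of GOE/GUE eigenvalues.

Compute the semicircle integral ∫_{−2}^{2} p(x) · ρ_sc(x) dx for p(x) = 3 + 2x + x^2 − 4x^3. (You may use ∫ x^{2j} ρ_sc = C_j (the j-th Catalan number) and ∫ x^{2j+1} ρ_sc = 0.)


Write p(x) = Σ a_i x^i, split into monomials and integrate each against ρ_sc separately.
Using ∫ x^{2j} ρ_sc = C_j = (1/(j+1)) C(2j, j) (Catalan numbers) and ∫ x^{2j+1} ρ_sc = 0 (odd monomials vanish by symmetry):
  i = 0 (even): a_0 · C_{0} = 3 · 1 = 3
  i = 1 (odd): ∫ x^1 ρ_sc = 0 (vanishes)
  i = 2 (even): a_2 · C_{1} = 1 · 1 = 1
  i = 3 (odd): ∫ x^3 ρ_sc = 0 (vanishes)

Summing the contributions: ∫_{−2}^{2} p(x) ρ_sc(x) dx = 3 + 1 = 4.


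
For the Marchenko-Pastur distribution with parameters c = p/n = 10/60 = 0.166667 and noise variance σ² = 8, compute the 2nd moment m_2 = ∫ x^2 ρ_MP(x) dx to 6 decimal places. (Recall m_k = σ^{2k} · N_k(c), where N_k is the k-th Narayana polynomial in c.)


E[X²] = σ⁴ (1 + c) (second MP moment). With σ² = 8 (so σ⁴ = 64) and c = 10/60 = 0.166667: E[X²] = 64 · (1 + 0.166667) = 64 · 1.166667.

So E[X^2] = 74.666667.


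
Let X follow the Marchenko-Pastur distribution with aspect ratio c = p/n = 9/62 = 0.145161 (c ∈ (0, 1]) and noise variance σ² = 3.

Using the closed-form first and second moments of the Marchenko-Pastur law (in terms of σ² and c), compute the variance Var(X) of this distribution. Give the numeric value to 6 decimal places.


Recall the MP moments m_1 = E[X] = σ² and m_2 = E[X²] = σ⁴ (1 + c).
m_1 = E[X] = σ² = 3, so m_1² = 9.
m_2 = E[X²] = σ⁴ (1 + c) = 9 · (1 + 0.145161) = 9 · 1.145161 = 10.306452.
(Note m_2 − m_1² simplifies to c · σ⁴ = 0.145161 · 9.)

Var(X) = m_2 − m_1² = 10.306452 − 9 = 1.306452.


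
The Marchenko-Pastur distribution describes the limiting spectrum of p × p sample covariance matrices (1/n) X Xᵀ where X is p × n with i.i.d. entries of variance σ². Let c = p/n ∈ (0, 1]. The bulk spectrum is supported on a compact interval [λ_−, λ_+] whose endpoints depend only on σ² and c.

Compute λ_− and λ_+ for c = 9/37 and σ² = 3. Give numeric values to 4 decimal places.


c = 9/37 = 0.243243; √c = 0.493197.
λ_− = σ² (1 − √c)² = 3 · (1 − 0.493197)² = 3 · (0.506803)² = 0.770548.
λ_+ = σ² (1 + √c)² = 3 · (1 + 0.493197)² = 3 · (1.493197)² = 6.688912.

Rounded to 4 decimal places: λ_− ≈ 0.7705, λ_+ ≈ 6.6889.


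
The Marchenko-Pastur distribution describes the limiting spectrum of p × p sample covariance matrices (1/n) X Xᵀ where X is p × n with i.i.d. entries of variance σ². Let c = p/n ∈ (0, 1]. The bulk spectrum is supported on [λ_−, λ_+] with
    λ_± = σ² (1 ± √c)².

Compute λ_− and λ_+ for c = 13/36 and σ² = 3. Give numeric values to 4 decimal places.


c = 13/36 = 0.361111; √c = 0.600925.
λ_− = σ² (1 − √c)² = 3 · (1 − 0.600925)² = 3 · (0.399075)² = 0.477782.
λ_+ = σ² (1 + √c)² = 3 · (1 + 0.600925)² = 3 · (1.600925)² = 7.688885.

Rounded to 4 decimal places: λ_− ≈ 0.4778, λ_+ ≈ 7.6889.


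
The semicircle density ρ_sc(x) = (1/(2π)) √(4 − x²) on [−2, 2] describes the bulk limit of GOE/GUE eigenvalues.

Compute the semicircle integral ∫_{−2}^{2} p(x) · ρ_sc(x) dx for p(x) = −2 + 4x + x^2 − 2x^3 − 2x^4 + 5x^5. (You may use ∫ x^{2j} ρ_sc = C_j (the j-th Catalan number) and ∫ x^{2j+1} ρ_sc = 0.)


Write p(x) = Σ a_i x^i, split into monomials and integrate each against ρ_sc separately.
Using ∫ x^{2j} ρ_sc = C_j = (1/(j+1)) C(2j, j) (Catalan numbers) and ∫ x^{2j+1} ρ_sc = 0 (odd monomials vanish by symmetry):
  i = 0 (even): a_0 · C_{0} = -2 · 1 = -2
  i = 1 (odd): ∫ x^1 ρ_sc = 0 (vanishes)
  i = 2 (even): a_2 · C_{1} = 1 · 1 = 1
  i = 3 (odd): ∫ x^3 ρ_sc = 0 (vanishes)
  i = 4 (even): a_4 · C_{2} = -2 · 2 = -4
  i = 5 (odd): ∫ x^5 ρ_sc = 0 (vanishes)

Summing the contributions: ∫_{−2}^{2} p(x) ρ_sc(x) dx = (-2) + 1 + (-4) = -5.


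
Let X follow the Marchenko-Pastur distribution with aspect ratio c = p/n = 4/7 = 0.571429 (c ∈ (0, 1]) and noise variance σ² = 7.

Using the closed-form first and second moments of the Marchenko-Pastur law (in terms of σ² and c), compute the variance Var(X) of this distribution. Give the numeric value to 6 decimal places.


Recall the MP moments m_1 = E[X] = σ² and m_2 = E[X²] = σ⁴ (1 + c).
m_1 = E[X] = σ² = 7, so m_1² = 49.
m_2 = E[X²] = σ⁴ (1 + c) = 49 · (1 + 0.571429) = 49 · 1.571429 = 77.000000.
(Note m_2 − m_1² simplifies to c · σ⁴ = 0.571429 · 49.)

Var(X) = m_2 − m_1² = 77.000000 − 49 = 28.000000.


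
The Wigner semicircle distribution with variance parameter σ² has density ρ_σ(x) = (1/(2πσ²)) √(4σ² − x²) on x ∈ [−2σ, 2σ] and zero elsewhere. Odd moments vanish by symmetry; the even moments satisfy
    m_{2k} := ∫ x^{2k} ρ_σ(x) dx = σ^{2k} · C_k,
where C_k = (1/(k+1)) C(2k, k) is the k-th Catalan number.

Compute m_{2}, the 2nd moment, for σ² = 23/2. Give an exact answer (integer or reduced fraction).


By the scaled semicircle moment identity, m_{2k} = σ^{2k} · C_k with k = 1.
C_1 = (1/(k+1)) · C(2k, k) = (1/2) · C(2, 1) = (1/2) · 2 = 1.
σ^{2k} = (σ²)^k = (23/2)^1 = 23/2.

Therefore m_{2} = σ^{2} · C_1 = (23/2) · 1 = 23/2.


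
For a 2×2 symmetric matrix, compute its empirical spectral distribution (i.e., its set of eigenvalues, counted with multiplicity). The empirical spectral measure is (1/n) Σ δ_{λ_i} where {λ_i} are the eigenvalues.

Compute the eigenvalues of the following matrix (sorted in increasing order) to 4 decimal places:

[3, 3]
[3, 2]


Since M is real symmetric, both eigenvalues are real; they are the roots of det(λI − M) = λ² − (tr M) λ + det M.
tr M = 3 + 2 = 5.
det M = 3·2 − 3² = 6 − 9 = -3.
Characteristic polynomial: λ² − 5λ − 3 = 0.
Discriminant Δ = (tr M)² − 4·det M = 25 − (-12) = 37; √Δ = 6.082763.
λ = (tr M ± √Δ)/2 = (5 ± 6.082763)/2, giving (tr M − √Δ)/2 = -0.5414 and (tr M + √Δ)/2 = 5.5414.

Eigenvalues sorted in increasing order: [-0.5414, 5.5414].


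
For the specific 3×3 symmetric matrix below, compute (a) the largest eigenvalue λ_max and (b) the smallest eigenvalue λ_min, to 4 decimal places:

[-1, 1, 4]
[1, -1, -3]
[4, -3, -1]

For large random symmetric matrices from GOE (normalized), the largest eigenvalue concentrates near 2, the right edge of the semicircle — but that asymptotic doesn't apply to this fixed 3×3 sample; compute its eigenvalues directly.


Since M is real symmetric, all three eigenvalues are real; they are the roots of det(λI − M) = λ³ − (tr M) λ² + s λ − det M, where s is the sum of the principal 2×2 minors.
tr M = -1 + (-1) + (-1) = -3.
s = ((-1)·(-1) − 1²) + ((-1)·(-1) − 4²) + ((-1)·(-1) − (-3)²) = 0 + (-15) + (-8) = -23.
det M (expand along row 1) = (-1)·(-8) − 1·11 + 4·1 = 1.
Characteristic polynomial: λ³ + 3λ² − 23λ − 1 = 0.
Substitute λ = y + (tr M)/3 = y − 1.000000 to remove the quadratic term: y³ + p·y + q = 0 with p = s − (tr M)²/3 = -26.000000 and q = −2(tr M)³/27 + (tr M)·s/3 − det M = 24.000000.
Three real roots ⇒ use the trigonometric (Viète) form: r = 2√(−p/3) = 5.887841, φ = arccos(3q/(p·r)) = arccos(-0.470330) = 2.060462 rad.
y_k = r·cos(φ/3 − 2πk/3) for k = 0, 1, 2 gives y = 4.552867, 0.956762, -5.509629.
λ_k = y_k − 1.000000 gives λ = 3.5529, -0.0432, -6.5096 (check: the sum is -3.0000 = tr M).

Hence λ_max = 3.5529 and λ_min = -6.5096.


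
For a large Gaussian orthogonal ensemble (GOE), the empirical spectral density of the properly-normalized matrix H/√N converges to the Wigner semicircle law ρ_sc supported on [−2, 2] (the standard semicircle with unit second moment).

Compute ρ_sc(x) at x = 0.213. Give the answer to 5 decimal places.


ρ_sc(x) = (1/(2π)) √(4 − x²). With x = 0.213:
  4 − x² = 4 − (0.213)² = 4 − 0.045369 = 3.954631.
  √(4 − x²) = 1.988625.
  1/(2π) = 0.159155.
  ρ_sc(0.213) = 0.159155 · 1.988625 = 0.316500.

Rounded to 5 decimal places: ρ_sc(0.213) ≈ 0.31650.


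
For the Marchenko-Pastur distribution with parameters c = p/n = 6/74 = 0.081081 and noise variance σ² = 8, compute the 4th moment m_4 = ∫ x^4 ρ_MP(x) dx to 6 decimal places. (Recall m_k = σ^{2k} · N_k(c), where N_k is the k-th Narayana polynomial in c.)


E[X⁴] = σ⁸ (1 + 6c + 6c² + c³) (fourth MP moment). With σ² = 8 (so σ⁸ = 4096) and c = 6/74 = 0.081081: E[X⁴] = 4096 · (1 + 6·0.081081 + 6·(0.081081)² + (0.081081)³) = 4096 · 1.526464.

So E[X^4] = 6252.398081.


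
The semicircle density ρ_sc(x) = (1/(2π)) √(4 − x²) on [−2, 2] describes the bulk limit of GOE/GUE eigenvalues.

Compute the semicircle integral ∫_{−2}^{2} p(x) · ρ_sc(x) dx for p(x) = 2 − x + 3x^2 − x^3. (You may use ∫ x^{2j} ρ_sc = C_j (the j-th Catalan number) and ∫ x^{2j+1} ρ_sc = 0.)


Write p(x) = Σ a_i x^i, split into monomials and integrate each against ρ_sc separately.
Using ∫ x^{2j} ρ_sc = C_j = (1/(j+1)) C(2j, j) (Catalan numbers) and ∫ x^{2j+1} ρ_sc = 0 (odd monomials vanish by symmetry):
  i = 0 (even): a_0 · C_{0} = 2 · 1 = 2
  i = 1 (odd): ∫ x^1 ρ_sc = 0 (vanishes)
  i = 2 (even): a_2 · C_{1} = 3 · 1 = 3
  i = 3 (odd): ∫ x^3 ρ_sc = 0 (vanishes)

Summing the contributions: ∫_{−2}^{2} p(x) ρ_sc(x) dx = 2 + 3 = 5.


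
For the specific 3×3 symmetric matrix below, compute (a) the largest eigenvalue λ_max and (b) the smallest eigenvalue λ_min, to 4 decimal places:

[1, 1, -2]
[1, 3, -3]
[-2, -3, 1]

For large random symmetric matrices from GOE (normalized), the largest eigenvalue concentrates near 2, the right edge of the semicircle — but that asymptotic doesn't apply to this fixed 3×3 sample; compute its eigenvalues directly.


Since M is real symmetric, all three eigenvalues are real; they are the roots of det(λI − M) = λ³ − (tr M) λ² + s λ − det M, where s is the sum of the principal 2×2 minors.
tr M = 1 + 3 + 1 = 5.
s = (1·3 − 1²) + (1·1 − (-2)²) + (3·1 − (-3)²) = 2 + (-3) + (-6) = -7.
det M (expand along row 1) = 1·(-6) − 1·(-5) + (-2)·3 = -7.
Characteristic polynomial: λ³ − 5λ² − 7λ + 7 = 0.
Substitute λ = y + (tr M)/3 = y + 1.666667 to remove the quadratic term: y³ + p·y + q = 0 with p = s − (tr M)²/3 = -15.333333 and q = −2(tr M)³/27 + (tr M)·s/3 − det M = -13.925926.
Three real roots ⇒ use the trigonometric (Viète) form: r = 2√(−p/3) = 4.521553, φ = arccos(3q/(p·r)) = arccos(0.602589) = 0.924055 rad.
y_k = r·cos(φ/3 − 2πk/3) for k = 0, 1, 2 gives y = 4.308752, -0.967225, -3.341526.
λ_k = y_k + 1.666667 gives λ = 5.9754, 0.6994, -1.6749 (check: the sum is 5.0000 = tr M).

Hence λ_max = 5.9754 and λ_min = -1.6749.


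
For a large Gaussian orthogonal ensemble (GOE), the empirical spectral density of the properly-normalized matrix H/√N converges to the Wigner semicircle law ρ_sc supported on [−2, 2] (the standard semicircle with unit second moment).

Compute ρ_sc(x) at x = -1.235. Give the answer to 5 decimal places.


ρ_sc(x) = (1/(2π)) √(4 − x²). With x = -1.235:
  4 − x² = 4 − (-1.235)² = 4 − 1.525225 = 2.474775.
  √(4 − x²) = 1.573142.
  1/(2π) = 0.159155.
  ρ_sc(-1.235) = 0.159155 · 1.573142 = 0.250373.

Rounded to 5 decimal places: ρ_sc(-1.235) ≈ 0.25037.


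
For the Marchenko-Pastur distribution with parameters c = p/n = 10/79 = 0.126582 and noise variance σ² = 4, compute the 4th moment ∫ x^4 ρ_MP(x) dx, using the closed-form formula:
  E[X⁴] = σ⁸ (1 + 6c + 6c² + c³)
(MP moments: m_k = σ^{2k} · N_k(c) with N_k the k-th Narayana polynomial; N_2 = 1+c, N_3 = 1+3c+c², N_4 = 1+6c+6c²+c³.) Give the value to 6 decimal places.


E[X⁴] = σ⁸ (1 + 6c + 6c² + c³) (fourth MP moment). With σ² = 4 (so σ⁸ = 256) and c = 10/79 = 0.126582: E[X⁴] = 256 · (1 + 6·0.126582 + 6·(0.126582)² + (0.126582)³) = 256 · 1.857660.

So E[X^4] = 475.561049.


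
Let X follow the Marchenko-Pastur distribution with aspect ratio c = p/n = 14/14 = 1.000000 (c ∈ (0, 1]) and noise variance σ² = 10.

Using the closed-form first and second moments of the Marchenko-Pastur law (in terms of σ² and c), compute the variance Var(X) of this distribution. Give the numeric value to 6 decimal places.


Recall the MP moments m_1 = E[X] = σ² and m_2 = E[X²] = σ⁴ (1 + c).
m_1 = E[X] = σ² = 10, so m_1² = 100.
m_2 = E[X²] = σ⁴ (1 + c) = 100 · (1 + 1.000000) = 100 · 2.000000 = 200.000000.
(Note m_2 − m_1² simplifies to c · σ⁴ = 1.000000 · 100.)

Var(X) = m_2 − m_1² = 200.000000 − 100 = 100.000000.


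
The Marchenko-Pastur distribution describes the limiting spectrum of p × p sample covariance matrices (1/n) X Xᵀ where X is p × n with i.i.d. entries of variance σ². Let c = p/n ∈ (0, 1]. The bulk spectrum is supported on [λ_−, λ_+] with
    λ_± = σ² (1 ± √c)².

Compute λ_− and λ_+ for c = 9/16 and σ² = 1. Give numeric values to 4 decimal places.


c = 9/16 = 0.562500; √c = 0.750000.
λ_− = σ² (1 − √c)² = 1 · (1 − 0.750000)² = 1 · (0.250000)² = 0.062500.
λ_+ = σ² (1 + √c)² = 1 · (1 + 0.750000)² = 1 · (1.750000)² = 3.062500.

Rounded to 4 decimal places: λ_− ≈ 0.0625, λ_+ ≈ 3.0625.


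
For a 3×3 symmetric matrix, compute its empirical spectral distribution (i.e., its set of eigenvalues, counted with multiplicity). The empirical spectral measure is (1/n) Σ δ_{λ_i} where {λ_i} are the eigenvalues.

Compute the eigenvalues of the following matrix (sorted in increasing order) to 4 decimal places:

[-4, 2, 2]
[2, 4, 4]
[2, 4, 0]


Since M is real symmetric, all three eigenvalues are real; they are the roots of det(λI − M) = λ³ − (tr M) λ² + s λ − det M, where s is the sum of the principal 2×2 minors.
tr M = -4 + 4 + 0 = 0.
s = ((-4)·4 − 2²) + ((-4)·0 − 2²) + (4·0 − 4²) = -20 + (-4) + (-16) = -40.
det M (expand along row 1) = (-4)·(-16) − 2·(-8) + 2·0 = 80.
Characteristic polynomial: λ³ − 40λ − 80 = 0.
Substitute λ = y + (tr M)/3 = y + 0.000000 to remove the quadratic term: y³ + p·y + q = 0 with p = s − (tr M)²/3 = -40.000000 and q = −2(tr M)³/27 + (tr M)·s/3 − det M = -80.000000.
Three real roots ⇒ use the trigonometric (Viète) form: r = 2√(−p/3) = 7.302967, φ = arccos(3q/(p·r)) = arccos(0.821584) = 0.606613 rad.
y_k = r·cos(φ/3 − 2πk/3) for k = 0, 1, 2 gives y = 7.154179, -2.306935, -4.847244.
λ_k = y_k + 0.000000 gives λ = 7.1542, -2.3069, -4.8472 (check: the sum is 0.0000 = tr M).

Eigenvalues sorted in increasing order: [-4.8472, -2.3069, 7.1542].


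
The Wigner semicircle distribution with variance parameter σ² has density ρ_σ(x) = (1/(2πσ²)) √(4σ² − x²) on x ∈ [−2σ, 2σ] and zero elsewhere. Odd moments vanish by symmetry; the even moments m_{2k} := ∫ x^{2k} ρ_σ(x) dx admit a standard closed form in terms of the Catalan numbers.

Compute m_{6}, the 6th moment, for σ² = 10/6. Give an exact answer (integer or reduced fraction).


By the scaled semicircle moment identity, m_{2k} = σ^{2k} · C_k with k = 3.
C_3 = (1/(k+1)) · C(2k, k) = (1/4) · C(6, 3) = (1/4) · 20 = 5.
σ^{2k} = (σ²)^k = (10/6)^3 = 125/27.

Therefore m_{6} = σ^{6} · C_3 = (125/27) · 5 = 625/27.


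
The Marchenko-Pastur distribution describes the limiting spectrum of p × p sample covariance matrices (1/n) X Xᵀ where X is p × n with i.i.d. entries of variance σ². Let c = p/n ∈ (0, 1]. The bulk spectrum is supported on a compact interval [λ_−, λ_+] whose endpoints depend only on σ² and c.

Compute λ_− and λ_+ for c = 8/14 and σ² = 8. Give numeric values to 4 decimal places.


c = 8/14 = 0.571429; √c = 0.755929.
λ_− = σ² (1 − √c)² = 8 · (1 − 0.755929)² = 8 · (0.244071)² = 0.476565.
λ_+ = σ² (1 + √c)² = 8 · (1 + 0.755929)² = 8 · (1.755929)² = 24.666292.

Rounded to 4 decimal places: λ_− ≈ 0.4766, λ_+ ≈ 24.6663.


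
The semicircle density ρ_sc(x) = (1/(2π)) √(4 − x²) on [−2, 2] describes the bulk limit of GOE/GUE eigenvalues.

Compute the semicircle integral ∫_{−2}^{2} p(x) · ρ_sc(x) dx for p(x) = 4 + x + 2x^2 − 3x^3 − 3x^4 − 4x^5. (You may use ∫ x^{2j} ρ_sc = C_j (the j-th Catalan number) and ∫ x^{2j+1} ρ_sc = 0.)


Write p(x) = Σ a_i x^i, split into monomials and integrate each against ρ_sc separately.
Using ∫ x^{2j} ρ_sc = C_j = (1/(j+1)) C(2j, j) (Catalan numbers) and ∫ x^{2j+1} ρ_sc = 0 (odd monomials vanish by symmetry):
  i = 0 (even): a_0 · C_{0} = 4 · 1 = 4
  i = 1 (odd): ∫ x^1 ρ_sc = 0 (vanishes)
  i = 2 (even): a_2 · C_{1} = 2 · 1 = 2
  i = 3 (odd): ∫ x^3 ρ_sc = 0 (vanishes)
  i = 4 (even): a_4 · C_{2} = -3 · 2 = -6
  i = 5 (odd): ∫ x^5 ρ_sc = 0 (vanishes)

Summing the contributions: ∫_{−2}^{2} p(x) ρ_sc(x) dx = 4 + 2 + (-6) = 0.


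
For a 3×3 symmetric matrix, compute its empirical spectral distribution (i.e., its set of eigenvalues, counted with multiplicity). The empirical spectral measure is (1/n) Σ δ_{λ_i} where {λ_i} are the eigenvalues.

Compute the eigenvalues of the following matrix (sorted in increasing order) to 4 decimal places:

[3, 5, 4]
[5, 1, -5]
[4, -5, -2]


Since M is real symmetric, all three eigenvalues are real; they are the roots of det(λI − M) = λ³ − (tr M) λ² + s λ − det M, where s is the sum of the principal 2×2 minors.
tr M = 3 + 1 + (-2) = 2.
s = (3·1 − 5²) + (3·(-2) − 4²) + (1·(-2) − (-5)²) = -22 + (-22) + (-27) = -71.
det M (expand along row 1) = 3·(-27) − 5·10 + 4·(-29) = -247.
Characteristic polynomial: λ³ − 2λ² − 71λ + 247 = 0.
Substitute λ = y + (tr M)/3 = y + 0.666667 to remove the quadratic term: y³ + p·y + q = 0 with p = s − (tr M)²/3 = -72.333333 and q = −2(tr M)³/27 + (tr M)·s/3 − det M = 199.074074.
Three real roots ⇒ use the trigonometric (Viète) form: r = 2√(−p/3) = 9.820613, φ = arccos(3q/(p·r)) = arccos(-0.840735) = 2.569435 rad.
y_k = r·cos(φ/3 − 2πk/3) for k = 0, 1, 2 gives y = 6.433507, 3.209040, -9.642547.
λ_k = y_k + 0.666667 gives λ = 7.1002, 3.8757, -8.9759 (check: the sum is 2.0000 = tr M).

Eigenvalues sorted in increasing order: [-8.9759, 3.8757, 7.1002].


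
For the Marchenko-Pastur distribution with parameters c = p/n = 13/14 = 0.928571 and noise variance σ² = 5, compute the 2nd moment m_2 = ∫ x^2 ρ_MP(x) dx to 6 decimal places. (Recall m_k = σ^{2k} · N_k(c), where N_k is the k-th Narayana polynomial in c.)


E[X²] = σ⁴ (1 + c) (second MP moment). With σ² = 5 (so σ⁴ = 25) and c = 13/14 = 0.928571: E[X²] = 25 · (1 + 0.928571) = 25 · 1.928571.

So E[X^2] = 48.214286.


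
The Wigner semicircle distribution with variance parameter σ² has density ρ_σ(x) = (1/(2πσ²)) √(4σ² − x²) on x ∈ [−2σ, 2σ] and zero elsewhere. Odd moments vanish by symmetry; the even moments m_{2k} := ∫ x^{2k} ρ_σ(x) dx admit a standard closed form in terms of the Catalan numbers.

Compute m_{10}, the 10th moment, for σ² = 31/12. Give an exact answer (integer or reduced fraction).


By the scaled semicircle moment identity, m_{2k} = σ^{2k} · C_k with k = 5.
C_5 = (1/(k+1)) · C(2k, k) = (1/6) · C(10, 5) = (1/6) · 252 = 42.
σ^{2k} = (σ²)^k = (31/12)^5 = 28629151/248832.

Therefore m_{10} = σ^{10} · C_5 = (28629151/248832) · 42 = 200404057/41472.


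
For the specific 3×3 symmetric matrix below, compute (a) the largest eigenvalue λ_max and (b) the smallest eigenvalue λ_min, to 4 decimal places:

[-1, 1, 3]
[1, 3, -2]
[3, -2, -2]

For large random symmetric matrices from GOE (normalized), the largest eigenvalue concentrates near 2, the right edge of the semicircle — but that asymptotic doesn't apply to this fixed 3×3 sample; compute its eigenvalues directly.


Since M is real symmetric, all three eigenvalues are real; they are the roots of det(λI − M) = λ³ − (tr M) λ² + s λ − det M, where s is the sum of the principal 2×2 minors.
tr M = -1 + 3 + (-2) = 0.
s = ((-1)·3 − 1²) + ((-1)·(-2) − 3²) + (3·(-2) − (-2)²) = -4 + (-7) + (-10) = -21.
det M (expand along row 1) = (-1)·(-10) − 1·4 + 3·(-11) = -27.
Characteristic polynomial: λ³ − 21λ + 27 = 0.
Substitute λ = y + (tr M)/3 = y + 0.000000 to remove the quadratic term: y³ + p·y + q = 0 with p = s − (tr M)²/3 = -21.000000 and q = −2(tr M)³/27 + (tr M)·s/3 − det M = 27.000000.
Three real roots ⇒ use the trigonometric (Viète) form: r = 2√(−p/3) = 5.291503, φ = arccos(3q/(p·r)) = arccos(-0.728931) = 2.387556 rad.
y_k = r·cos(φ/3 − 2πk/3) for k = 0, 1, 2 gives y = 3.702339, 1.422898, -5.125237.
λ_k = y_k + 0.000000 gives λ = 3.7023, 1.4229, -5.1252 (check: the sum is 0.0000 = tr M).

Hence λ_max = 3.7023 and λ_min = -5.1252.


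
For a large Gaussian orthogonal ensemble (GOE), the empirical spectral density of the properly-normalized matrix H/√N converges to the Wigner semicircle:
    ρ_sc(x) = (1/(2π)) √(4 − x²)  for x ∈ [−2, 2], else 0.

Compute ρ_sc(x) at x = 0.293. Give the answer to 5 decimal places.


ρ_sc(x) = (1/(2π)) √(4 − x²). With x = 0.293:
  4 − x² = 4 − (0.293)² = 4 − 0.085849 = 3.914151.
  √(4 − x²) = 1.978421.
  1/(2π) = 0.159155.
  ρ_sc(0.293) = 0.159155 · 1.978421 = 0.314876.

Rounded to 5 decimal places: ρ_sc(0.293) ≈ 0.31488.


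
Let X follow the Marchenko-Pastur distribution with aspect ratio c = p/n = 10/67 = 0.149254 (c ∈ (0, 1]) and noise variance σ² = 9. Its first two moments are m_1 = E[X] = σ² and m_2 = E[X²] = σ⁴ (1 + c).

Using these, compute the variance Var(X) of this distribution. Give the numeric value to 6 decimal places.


m_1 = E[X] = σ² = 9, so m_1² = 81.
m_2 = E[X²] = σ⁴ (1 + c) = 81 · (1 + 0.149254) = 81 · 1.149254 = 93.089552.
(Note m_2 − m_1² simplifies to c · σ⁴ = 0.149254 · 81.)

Var(X) = m_2 − m_1² = 93.089552 − 81 = 12.089552.


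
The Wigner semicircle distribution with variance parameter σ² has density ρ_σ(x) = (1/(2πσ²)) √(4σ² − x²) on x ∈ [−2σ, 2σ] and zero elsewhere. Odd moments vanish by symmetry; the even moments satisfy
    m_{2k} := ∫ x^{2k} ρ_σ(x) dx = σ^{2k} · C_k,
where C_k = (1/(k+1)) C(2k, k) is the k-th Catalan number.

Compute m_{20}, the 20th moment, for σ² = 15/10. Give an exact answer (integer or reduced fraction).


By the scaled semicircle moment identity, m_{2k} = σ^{2k} · C_k with k = 10.
C_10 = (1/(k+1)) · C(2k, k) = (1/11) · C(20, 10) = (1/11) · 184756 = 16796.
σ^{2k} = (σ²)^k = (15/10)^10 = 59049/1024.

Therefore m_{20} = σ^{20} · C_10 = (59049/1024) · 16796 = 247946751/256.


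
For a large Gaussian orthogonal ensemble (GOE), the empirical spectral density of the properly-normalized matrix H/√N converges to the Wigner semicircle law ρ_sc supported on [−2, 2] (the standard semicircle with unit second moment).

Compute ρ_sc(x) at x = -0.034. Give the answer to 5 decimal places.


ρ_sc(x) = (1/(2π)) √(4 − x²). With x = -0.034:
  4 − x² = 4 − (-0.034)² = 4 − 0.001156 = 3.998844.
  √(4 − x²) = 1.999711.
  1/(2π) = 0.159155.
  ρ_sc(-0.034) = 0.159155 · 1.999711 = 0.318264.

Rounded to 5 decimal places: ρ_sc(-0.034) ≈ 0.31826.


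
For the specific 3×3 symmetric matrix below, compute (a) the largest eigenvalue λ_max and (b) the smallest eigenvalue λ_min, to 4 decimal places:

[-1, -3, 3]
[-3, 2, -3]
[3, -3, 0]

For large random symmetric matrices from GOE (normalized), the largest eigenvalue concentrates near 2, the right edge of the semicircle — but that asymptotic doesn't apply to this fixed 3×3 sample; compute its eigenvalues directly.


Since M is real symmetric, all three eigenvalues are real; they are the roots of det(λI − M) = λ³ − (tr M) λ² + s λ − det M, where s is the sum of the principal 2×2 minors.
tr M = -1 + 2 + 0 = 1.
s = ((-1)·2 − (-3)²) + ((-1)·0 − 3²) + (2·0 − (-3)²) = -11 + (-9) + (-9) = -29.
det M (expand along row 1) = (-1)·(-9) − (-3)·9 + 3·3 = 45.
Characteristic polynomial: λ³ − λ² − 29λ − 45 = 0.
Substitute λ = y + (tr M)/3 = y + 0.333333 to remove the quadratic term: y³ + p·y + q = 0 with p = s − (tr M)²/3 = -29.333333 and q = −2(tr M)³/27 + (tr M)·s/3 − det M = -54.740741.
Three real roots ⇒ use the trigonometric (Viète) form: r = 2√(−p/3) = 6.253888, φ = arccos(3q/(p·r)) = arccos(0.895201) = 0.461915 rad.
y_k = r·cos(φ/3 − 2πk/3) for k = 0, 1, 2 gives y = 6.179903, -2.259328, -3.920575.
λ_k = y_k + 0.333333 gives λ = 6.5132, -1.9260, -3.5872 (check: the sum is 1.0000 = tr M).

Hence λ_max = 6.5132 and λ_min = -3.5872.


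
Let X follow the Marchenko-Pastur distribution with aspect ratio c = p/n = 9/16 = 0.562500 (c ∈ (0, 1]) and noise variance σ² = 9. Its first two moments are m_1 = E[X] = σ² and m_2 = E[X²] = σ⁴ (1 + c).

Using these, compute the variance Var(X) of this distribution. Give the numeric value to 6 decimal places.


m_1 = E[X] = σ² = 9, so m_1² = 81.
m_2 = E[X²] = σ⁴ (1 + c) = 81 · (1 + 0.562500) = 81 · 1.562500 = 126.562500.
(Note m_2 − m_1² simplifies to c · σ⁴ = 0.562500 · 81.)

Var(X) = m_2 − m_1² = 126.562500 − 81 = 45.562500.


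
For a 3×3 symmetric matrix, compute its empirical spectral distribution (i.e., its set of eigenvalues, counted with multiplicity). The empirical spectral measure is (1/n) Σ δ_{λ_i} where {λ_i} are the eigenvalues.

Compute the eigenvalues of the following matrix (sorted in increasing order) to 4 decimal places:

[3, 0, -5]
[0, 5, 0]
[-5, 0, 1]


Since M is real symmetric, all three eigenvalues are real; they are the roots of det(λI − M) = λ³ − (tr M) λ² + s λ − det M, where s is the sum of the principal 2×2 minors.
tr M = 3 + 5 + 1 = 9.
s = (3·5 − 0²) + (3·1 − (-5)²) + (5·1 − 0²) = 15 + (-22) + 5 = -2.
det M (expand along row 1) = 3·5 − 0·0 + (-5)·25 = -110.
Characteristic polynomial: λ³ − 9λ² − 2λ + 110 = 0.
Substitute λ = y + (tr M)/3 = y + 3.000000 to remove the quadratic term: y³ + p·y + q = 0 with p = s − (tr M)²/3 = -29.000000 and q = −2(tr M)³/27 + (tr M)·s/3 − det M = 50.000000.
Three real roots ⇒ use the trigonometric (Viète) form: r = 2√(−p/3) = 6.218253, φ = arccos(3q/(p·r)) = arccos(-0.831811) = 2.553160 rad.
y_k = r·cos(φ/3 − 2πk/3) for k = 0, 1, 2 gives y = 4.099020, 2.000000, -6.099020.
λ_k = y_k + 3.000000 gives λ = 7.0990, 5.0000, -3.0990 (check: the sum is 9.0000 = tr M).

Eigenvalues sorted in increasing order: [-3.0990, 5.0000, 7.0990].


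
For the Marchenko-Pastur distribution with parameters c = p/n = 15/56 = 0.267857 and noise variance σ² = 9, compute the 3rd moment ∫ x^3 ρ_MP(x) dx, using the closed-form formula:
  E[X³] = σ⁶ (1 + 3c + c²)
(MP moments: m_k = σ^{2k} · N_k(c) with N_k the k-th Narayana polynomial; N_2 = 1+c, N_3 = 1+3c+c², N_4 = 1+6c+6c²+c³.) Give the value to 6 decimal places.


E[X³] = σ⁶ (1 + 3c + c²) (third MP moment). With σ² = 9 (so σ⁶ = 729) and c = 15/56 = 0.267857: E[X³] = 729 · (1 + 3·0.267857 + (0.267857)²) = 729 · 1.875319.

So E[X^3] = 1367.107462.


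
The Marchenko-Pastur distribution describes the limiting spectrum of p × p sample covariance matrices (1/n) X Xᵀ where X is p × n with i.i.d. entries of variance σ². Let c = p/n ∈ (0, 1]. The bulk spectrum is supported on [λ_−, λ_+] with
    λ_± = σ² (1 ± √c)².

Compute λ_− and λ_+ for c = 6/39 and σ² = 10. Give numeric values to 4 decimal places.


c = 6/39 = 0.153846; √c = 0.392232.
λ_− = σ² (1 − √c)² = 10 · (1 − 0.392232)² = 10 · (0.607768)² = 3.693816.
λ_+ = σ² (1 + √c)² = 10 · (1 + 0.392232)² = 10 · (1.392232)² = 19.383107.

Rounded to 4 decimal places: λ_− ≈ 3.6938, λ_+ ≈ 19.3831.


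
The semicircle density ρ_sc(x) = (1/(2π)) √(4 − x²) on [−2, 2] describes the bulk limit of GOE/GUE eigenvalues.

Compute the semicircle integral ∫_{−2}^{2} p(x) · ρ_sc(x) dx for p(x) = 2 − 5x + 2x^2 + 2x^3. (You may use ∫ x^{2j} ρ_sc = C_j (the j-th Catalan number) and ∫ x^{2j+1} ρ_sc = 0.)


Write p(x) = Σ a_i x^i, split into monomials and integrate each against ρ_sc separately.
Using ∫ x^{2j} ρ_sc = C_j = (1/(j+1)) C(2j, j) (Catalan numbers) and ∫ x^{2j+1} ρ_sc = 0 (odd monomials vanish by symmetry):
  i = 0 (even): a_0 · C_{0} = 2 · 1 = 2
  i = 1 (odd): ∫ x^1 ρ_sc = 0 (vanishes)
  i = 2 (even): a_2 · C_{1} = 2 · 1 = 2
  i = 3 (odd): ∫ x^3 ρ_sc = 0 (vanishes)

Summing the contributions: ∫_{−2}^{2} p(x) ρ_sc(x) dx = 2 + 2 = 4.


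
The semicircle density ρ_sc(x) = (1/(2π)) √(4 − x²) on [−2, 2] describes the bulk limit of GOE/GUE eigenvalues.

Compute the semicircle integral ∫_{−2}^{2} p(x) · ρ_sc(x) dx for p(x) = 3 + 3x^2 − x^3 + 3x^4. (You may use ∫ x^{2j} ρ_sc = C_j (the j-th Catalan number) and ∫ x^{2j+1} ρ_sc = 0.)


Write p(x) = Σ a_i x^i, split into monomials and integrate each against ρ_sc separately.
Using ∫ x^{2j} ρ_sc = C_j = (1/(j+1)) C(2j, j) (Catalan numbers) and ∫ x^{2j+1} ρ_sc = 0 (odd monomials vanish by symmetry):
  i = 0 (even): a_0 · C_{0} = 3 · 1 = 3
  i = 2 (even): a_2 · C_{1} = 3 · 1 = 3
  i = 3 (odd): ∫ x^3 ρ_sc = 0 (vanishes)
  i = 4 (even): a_4 · C_{2} = 3 · 2 = 6

Summing the contributions: ∫_{−2}^{2} p(x) ρ_sc(x) dx = 3 + 3 + 6 = 12.


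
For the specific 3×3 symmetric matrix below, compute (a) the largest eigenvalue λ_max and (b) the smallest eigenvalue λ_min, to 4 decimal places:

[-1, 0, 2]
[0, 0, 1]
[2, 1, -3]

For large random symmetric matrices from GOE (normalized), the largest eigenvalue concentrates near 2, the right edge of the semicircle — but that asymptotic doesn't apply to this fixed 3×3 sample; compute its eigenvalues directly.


Since M is real symmetric, all three eigenvalues are real; they are the roots of det(λI − M) = λ³ − (tr M) λ² + s λ − det M, where s is the sum of the principal 2×2 minors.
tr M = -1 + 0 + (-3) = -4.
s = ((-1)·0 − 0²) + ((-1)·(-3) − 2²) + (0·(-3) − 1²) = 0 + (-1) + (-1) = -2.
det M (expand along row 1) = (-1)·(-1) − 0·(-2) + 2·0 = 1.
Characteristic polynomial: λ³ + 4λ² − 2λ − 1 = 0.
Substitute λ = y + (tr M)/3 = y − 1.333333 to remove the quadratic term: y³ + p·y + q = 0 with p = s − (tr M)²/3 = -7.333333 and q = −2(tr M)³/27 + (tr M)·s/3 − det M = 6.407407.
Three real roots ⇒ use the trigonometric (Viète) form: r = 2√(−p/3) = 3.126944, φ = arccos(3q/(p·r)) = arccos(-0.838266) = 2.564892 rad.
y_k = r·cos(φ/3 − 2πk/3) for k = 0, 1, 2 gives y = 2.052043, 1.017302, -3.069345.
λ_k = y_k − 1.333333 gives λ = 0.7187, -0.3160, -4.4027 (check: the sum is -4.0000 = tr M).

Hence λ_max = 0.7187 and λ_min = -4.4027.
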